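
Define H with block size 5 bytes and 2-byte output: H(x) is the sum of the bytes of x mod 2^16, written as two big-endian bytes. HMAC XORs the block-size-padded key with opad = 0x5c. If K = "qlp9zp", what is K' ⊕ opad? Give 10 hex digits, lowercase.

Key "qlp9zp" = 71 6c 70 39 7a 70 is 6 bytes > B = 5, so hash it first: H(key) = 02 70, then zero-pad to 5 bytes: K' = 02 70 00 00 00.
XOR each byte with 0x5c: 02⊕5c=5e, 70⊕5c=2c, 00⊕5c=5c, 00⊕5c=5c, 00⊕5c=5c.

5e2c5c5c5c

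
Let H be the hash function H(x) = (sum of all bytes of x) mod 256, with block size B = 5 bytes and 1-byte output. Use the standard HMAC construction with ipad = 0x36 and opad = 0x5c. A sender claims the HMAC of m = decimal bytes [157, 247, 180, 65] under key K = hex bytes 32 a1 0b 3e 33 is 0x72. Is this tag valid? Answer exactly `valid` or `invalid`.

invalid

Key hex bytes 32 a1 0b 3e 33 is exactly B = 5 bytes: K' = 32 a1 0b 3e 33.
K' ⊕ ipad = 04 97 3d 08 05; K' ⊕ opad = 6e fd 57 62 6f.
Inner hash: sum = 4+151+61+8+5+157+247+180+65 = 878; mod 256 = 110 → 6e.
Outer hash (recomputed tag): sum = 110+253+87+98+111+110 = 769; mod 256 = 1 → 01.
Recomputed tag = 01; claimed = 72 → mismatch.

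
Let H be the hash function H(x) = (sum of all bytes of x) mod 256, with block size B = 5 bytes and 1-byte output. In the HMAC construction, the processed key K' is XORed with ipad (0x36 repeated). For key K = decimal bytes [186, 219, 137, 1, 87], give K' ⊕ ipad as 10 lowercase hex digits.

8cedbf3761

Key decimal bytes [186, 219, 137, 1, 87] = ba db 89 01 57 is exactly B = 5 bytes: K' = ba db 89 01 57.
XOR each byte with 0x36: ba⊕36=8c, db⊕36=ed, 89⊕36=bf, 01⊕36=37, 57⊕36=61.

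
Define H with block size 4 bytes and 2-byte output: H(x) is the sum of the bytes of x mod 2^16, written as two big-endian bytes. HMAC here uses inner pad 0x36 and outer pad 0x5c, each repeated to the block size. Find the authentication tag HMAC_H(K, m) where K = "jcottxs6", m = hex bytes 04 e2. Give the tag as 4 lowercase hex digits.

Key "jcottxs6" = 6a 63 6f 74 74 78 73 36 is 8 bytes > B = 4, so hash it first: H(key) = 03 45, then zero-pad to 4 bytes: K' = 03 45 00 00.
K' ⊕ ipad = 35 73 36 36.  K' ⊕ opad = 5f 19 5c 5c.
Inner input = (K'⊕ipad) ∥ m = 35 73 36 36 ∥ 04 e2.
Inner hash: sum = 53+115+54+54+4+226 = 506 → 01 fa.
Outer input = (K'⊕opad) ∥ inner = 5f 19 5c 5c ∥ 01 fa.
Outer hash (tag): sum = 95+25+92+92+1+250 = 555 → 02 2b.

022b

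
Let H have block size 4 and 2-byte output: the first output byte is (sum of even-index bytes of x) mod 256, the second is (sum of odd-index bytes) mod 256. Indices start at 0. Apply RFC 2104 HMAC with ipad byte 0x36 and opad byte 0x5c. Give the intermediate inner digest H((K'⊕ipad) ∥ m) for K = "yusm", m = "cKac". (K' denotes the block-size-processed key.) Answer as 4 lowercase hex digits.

Key "yusm" = 79 75 73 6d is exactly B = 4 bytes: K' = 79 75 73 6d.
K' ⊕ ipad = 4f 43 45 5b.
Inner input = 4f 43 45 5b ∥ 63 4b 61 63.
Inner hash: even-index sum = 344 mod 256 = 88; odd-index sum = 332 mod 256 = 76 → 58 4c.

584c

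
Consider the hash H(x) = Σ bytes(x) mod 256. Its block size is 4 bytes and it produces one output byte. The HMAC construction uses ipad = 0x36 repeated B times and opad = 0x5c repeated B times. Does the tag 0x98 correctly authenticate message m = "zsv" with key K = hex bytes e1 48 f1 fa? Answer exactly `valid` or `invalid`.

invalid

Key hex bytes e1 48 f1 fa is exactly B = 4 bytes: K' = e1 48 f1 fa.
K' ⊕ ipad = d7 7e c7 cc; K' ⊕ opad = bd 14 ad a6.
Inner hash: sum = 215+126+199+204+122+115+118 = 1099; mod 256 = 75 → 4b.
Outer hash (recomputed tag): sum = 189+20+173+166+75 = 623; mod 256 = 111 → 6f.
Recomputed tag = 6f; claimed = 98 → mismatch.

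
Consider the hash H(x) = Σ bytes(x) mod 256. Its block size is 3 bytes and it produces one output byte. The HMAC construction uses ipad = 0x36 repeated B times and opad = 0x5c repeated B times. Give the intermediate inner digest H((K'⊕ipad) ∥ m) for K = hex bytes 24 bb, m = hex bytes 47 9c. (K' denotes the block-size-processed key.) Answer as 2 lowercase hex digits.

b8

Key hex bytes 24 bb is 2 bytes ≤ B = 3; zero-pad to 3 bytes: K' = 24 bb 00.
K' ⊕ ipad = 12 8d 36.
Inner input = 12 8d 36 ∥ 47 9c.
Inner hash: sum = 18+141+54+71+156 = 440; mod 256 = 184 → b8.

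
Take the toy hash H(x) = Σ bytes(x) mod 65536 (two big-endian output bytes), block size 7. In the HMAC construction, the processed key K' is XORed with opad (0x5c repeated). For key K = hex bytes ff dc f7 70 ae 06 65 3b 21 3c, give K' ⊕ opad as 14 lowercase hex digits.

Key hex bytes ff dc f7 70 ae 06 65 3b 21 3c is 10 bytes > B = 7, so hash it first: H(key) = 04 f3, then zero-pad to 7 bytes: K' = 04 f3 00 00 00 00 00.
XOR each byte with 0x5c: 04⊕5c=58, f3⊕5c=af, 00⊕5c=5c, 00⊕5c=5c, 00⊕5c=5c, 00⊕5c=5c, 00⊕5c=5c.

58af5c5c5c5c5c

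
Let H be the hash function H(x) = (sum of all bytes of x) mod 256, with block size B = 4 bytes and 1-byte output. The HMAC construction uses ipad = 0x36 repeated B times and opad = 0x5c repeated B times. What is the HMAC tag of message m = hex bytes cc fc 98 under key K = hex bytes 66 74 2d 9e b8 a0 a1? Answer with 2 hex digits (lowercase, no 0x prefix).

80

Key hex bytes 66 74 2d 9e b8 a0 a1 is 7 bytes > B = 4, so hash it first: H(key) = 9e, then zero-pad to 4 bytes: K' = 9e 00 00 00.
K' ⊕ ipad = a8 36 36 36.  K' ⊕ opad = c2 5c 5c 5c.
Inner input = (K'⊕ipad) ∥ m = a8 36 36 36 ∥ cc fc 98.
Inner hash: sum = 168+54+54+54+204+252+152 = 938; mod 256 = 170 → aa.
Outer input = (K'⊕opad) ∥ inner = c2 5c 5c 5c ∥ aa.
Outer hash (tag): sum = 194+92+92+92+170 = 640; mod 256 = 128 → 80.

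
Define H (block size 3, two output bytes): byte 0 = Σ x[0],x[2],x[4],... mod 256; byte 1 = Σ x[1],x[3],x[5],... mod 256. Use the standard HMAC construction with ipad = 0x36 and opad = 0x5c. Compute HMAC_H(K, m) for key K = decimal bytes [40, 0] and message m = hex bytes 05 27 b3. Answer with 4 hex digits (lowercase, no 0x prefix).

Key decimal bytes [40, 0] = 28 00 is 2 bytes ≤ B = 3; zero-pad to 3 bytes: K' = 28 00 00.
K' ⊕ ipad = 1e 36 36.  K' ⊕ opad = 74 5c 5c.
Inner input = (K'⊕ipad) ∥ m = 1e 36 36 ∥ 05 27 b3.
Inner hash: even-index sum = 123 mod 256 = 123; odd-index sum = 238 mod 256 = 238 → 7b ee.
Outer input = (K'⊕opad) ∥ inner = 74 5c 5c ∥ 7b ee.
Outer hash (tag): even-index sum = 446 mod 256 = 190; odd-index sum = 215 mod 256 = 215 → be d7.

bed7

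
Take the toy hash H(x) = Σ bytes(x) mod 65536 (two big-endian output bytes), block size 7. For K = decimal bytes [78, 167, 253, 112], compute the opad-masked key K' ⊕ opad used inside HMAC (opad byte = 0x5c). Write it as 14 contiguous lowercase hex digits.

12fba12c5c5c5c

Key decimal bytes [78, 167, 253, 112] = 4e a7 fd 70 is 4 bytes ≤ B = 7; zero-pad to 7 bytes: K' = 4e a7 fd 70 00 00 00.
XOR each byte with 0x5c: 4e⊕5c=12, a7⊕5c=fb, fd⊕5c=a1, 70⊕5c=2c, 00⊕5c=5c, 00⊕5c=5c, 00⊕5c=5c.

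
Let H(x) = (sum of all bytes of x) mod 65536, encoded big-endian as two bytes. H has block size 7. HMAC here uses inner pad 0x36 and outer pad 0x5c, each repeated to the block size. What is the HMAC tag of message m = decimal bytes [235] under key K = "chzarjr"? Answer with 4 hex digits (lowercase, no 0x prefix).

Key "chzarjr" = 63 68 7a 61 72 6a 72 is exactly B = 7 bytes: K' = 63 68 7a 61 72 6a 72.
K' ⊕ ipad = 55 5e 4c 57 44 5c 44.  K' ⊕ opad = 3f 34 26 3d 2e 36 2e.
Inner input = (K'⊕ipad) ∥ m = 55 5e 4c 57 44 5c 44 ∥ eb.
Inner hash: sum = 85+94+76+87+68+92+68+235 = 805 → 03 25.
Outer input = (K'⊕opad) ∥ inner = 3f 34 26 3d 2e 36 2e ∥ 03 25.
Outer hash (tag): sum = 63+52+38+61+46+54+46+3+37 = 400 → 01 90.

0190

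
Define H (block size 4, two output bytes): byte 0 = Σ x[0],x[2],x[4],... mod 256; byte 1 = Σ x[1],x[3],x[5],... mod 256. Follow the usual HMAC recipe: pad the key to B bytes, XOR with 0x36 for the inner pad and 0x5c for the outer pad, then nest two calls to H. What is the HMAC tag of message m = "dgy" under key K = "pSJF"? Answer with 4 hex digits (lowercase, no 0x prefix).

Key "pSJF" = 70 53 4a 46 is exactly B = 4 bytes: K' = 70 53 4a 46.
K' ⊕ ipad = 46 65 7c 70.  K' ⊕ opad = 2c 0f 16 1a.
Inner input = (K'⊕ipad) ∥ m = 46 65 7c 70 ∥ 64 67 79.
Inner hash: even-index sum = 415 mod 256 = 159; odd-index sum = 316 mod 256 = 60 → 9f 3c.
Outer input = (K'⊕opad) ∥ inner = 2c 0f 16 1a ∥ 9f 3c.
Outer hash (tag): even-index sum = 225 mod 256 = 225; odd-index sum = 101 mod 256 = 101 → e1 65.

e165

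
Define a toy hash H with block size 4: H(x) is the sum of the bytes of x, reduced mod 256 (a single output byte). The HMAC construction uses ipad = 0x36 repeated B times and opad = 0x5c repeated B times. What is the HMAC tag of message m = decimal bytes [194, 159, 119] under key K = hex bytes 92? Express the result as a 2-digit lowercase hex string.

00

Key hex bytes 92 is 1 byte ≤ B = 4; zero-pad to 4 bytes: K' = 92 00 00 00.
K' ⊕ ipad = a4 36 36 36.  K' ⊕ opad = ce 5c 5c 5c.
Inner input = (K'⊕ipad) ∥ m = a4 36 36 36 ∥ c2 9f 77.
Inner hash: sum = 164+54+54+54+194+159+119 = 798; mod 256 = 30 → 1e.
Outer input = (K'⊕opad) ∥ inner = ce 5c 5c 5c ∥ 1e.
Outer hash (tag): sum = 206+92+92+92+30 = 512; mod 256 = 0 → 00.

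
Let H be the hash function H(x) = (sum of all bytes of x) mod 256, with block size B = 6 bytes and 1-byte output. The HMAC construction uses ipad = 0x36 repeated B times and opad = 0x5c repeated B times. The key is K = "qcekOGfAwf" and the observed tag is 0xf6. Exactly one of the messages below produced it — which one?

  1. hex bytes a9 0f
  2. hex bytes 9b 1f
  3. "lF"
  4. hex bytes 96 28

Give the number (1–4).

3

Key "qcekOGfAwf" = 71 63 65 6b 4f 47 66 41 77 66 is 10 bytes > B = 6, so hash it first: H(key) = be, then zero-pad to 6 bytes: K' = be 00 00 00 00 00.
K' ⊕ ipad = 88 36 36 36 36 36; K' ⊕ opad = e2 5c 5c 5c 5c 5c.
m1: inner = H(88 36 36 36 36 36 a9 0f) = 4e; tag = H(e2 5c 5c 5c 5c 5c 4e) = fc
m2: inner = H(88 36 36 36 36 36 9b 1f) = 50; tag = H(e2 5c 5c 5c 5c 5c 50) = fe
m3: inner = H(88 36 36 36 36 36 6c 46) = 48; tag = H(e2 5c 5c 5c 5c 5c 48) = f6 ← matches
m4: inner = H(88 36 36 36 36 36 96 28) = 54; tag = H(e2 5c 5c 5c 5c 5c 54) = 02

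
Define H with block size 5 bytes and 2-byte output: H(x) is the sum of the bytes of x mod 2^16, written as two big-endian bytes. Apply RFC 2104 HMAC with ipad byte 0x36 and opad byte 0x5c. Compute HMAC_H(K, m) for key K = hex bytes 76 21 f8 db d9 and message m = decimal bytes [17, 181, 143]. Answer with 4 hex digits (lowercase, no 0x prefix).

Key hex bytes 76 21 f8 db d9 is exactly B = 5 bytes: K' = 76 21 f8 db d9.
K' ⊕ ipad = 40 17 ce ed ef.  K' ⊕ opad = 2a 7d a4 87 85.
Inner input = (K'⊕ipad) ∥ m = 40 17 ce ed ef ∥ 11 b5 8f.
Inner hash: sum = 64+23+206+237+239+17+181+143 = 1110 → 04 56.
Outer input = (K'⊕opad) ∥ inner = 2a 7d a4 87 85 ∥ 04 56.
Outer hash (tag): sum = 42+125+164+135+133+4+86 = 689 → 02 b1.

02b1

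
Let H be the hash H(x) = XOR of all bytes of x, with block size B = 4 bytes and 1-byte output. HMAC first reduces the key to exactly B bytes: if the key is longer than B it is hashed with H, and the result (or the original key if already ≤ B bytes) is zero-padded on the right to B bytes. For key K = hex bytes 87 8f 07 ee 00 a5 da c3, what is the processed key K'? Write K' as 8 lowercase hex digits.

5d000000

|K| = 8 > B = 4, so first hash the key.
H(K): XOR 87⊕8f⊕07⊕ee⊕00⊕a5⊕da⊕c3 = 5d.
Zero-pad H(K) = 5d to 4 bytes: K' = 5d 00 00 00.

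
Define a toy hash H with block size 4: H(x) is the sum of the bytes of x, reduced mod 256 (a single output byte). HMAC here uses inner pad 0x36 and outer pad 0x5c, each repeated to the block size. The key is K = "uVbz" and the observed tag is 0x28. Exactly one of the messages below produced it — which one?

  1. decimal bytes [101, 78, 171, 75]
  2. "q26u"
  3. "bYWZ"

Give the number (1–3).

Key "uVbz" = 75 56 62 7a is exactly B = 4 bytes: K' = 75 56 62 7a.
K' ⊕ ipad = 43 60 54 4c; K' ⊕ opad = 29 0a 3e 26.
m1: inner = H(43 60 54 4c 65 4e ab 4b) = ec; tag = H(29 0a 3e 26 ec) = 83
m2: inner = H(43 60 54 4c 71 32 36 75) = 91; tag = H(29 0a 3e 26 91) = 28 ← matches
m3: inner = H(43 60 54 4c 62 59 57 5a) = af; tag = H(29 0a 3e 26 af) = 46

2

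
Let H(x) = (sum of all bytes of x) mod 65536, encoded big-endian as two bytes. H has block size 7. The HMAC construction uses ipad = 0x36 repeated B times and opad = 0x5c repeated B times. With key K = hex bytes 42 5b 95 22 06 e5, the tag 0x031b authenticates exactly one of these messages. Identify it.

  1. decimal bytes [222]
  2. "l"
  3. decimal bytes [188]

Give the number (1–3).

2

Key hex bytes 42 5b 95 22 06 e5 is 6 bytes ≤ B = 7; zero-pad to 7 bytes: K' = 42 5b 95 22 06 e5 00.
K' ⊕ ipad = 74 6d a3 14 30 d3 36; K' ⊕ opad = 1e 07 c9 7e 5a b9 5c.
m1: inner = H(74 6d a3 14 30 d3 36 de) = 03 af; tag = H(1e 07 c9 7e 5a b9 5c 03 af) = 038d
m2: inner = H(74 6d a3 14 30 d3 36 6c) = 03 3d; tag = H(1e 07 c9 7e 5a b9 5c 03 3d) = 031b ← matches
m3: inner = H(74 6d a3 14 30 d3 36 bc) = 03 8d; tag = H(1e 07 c9 7e 5a b9 5c 03 8d) = 036b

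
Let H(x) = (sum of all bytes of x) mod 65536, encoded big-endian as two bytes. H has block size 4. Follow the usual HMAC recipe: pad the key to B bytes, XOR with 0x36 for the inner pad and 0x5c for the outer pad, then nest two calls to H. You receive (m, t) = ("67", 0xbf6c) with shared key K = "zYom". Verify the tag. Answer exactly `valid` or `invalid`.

invalid

Key "zYom" = 7a 59 6f 6d is exactly B = 4 bytes: K' = 7a 59 6f 6d.
K' ⊕ ipad = 4c 6f 59 5b; K' ⊕ opad = 26 05 33 31.
Inner hash: sum = 76+111+89+91+54+55 = 476 → 01 dc.
Outer hash (recomputed tag): sum = 38+5+51+49+1+220 = 364 → 01 6c.
Recomputed tag = 016c; claimed = bf6c → mismatch.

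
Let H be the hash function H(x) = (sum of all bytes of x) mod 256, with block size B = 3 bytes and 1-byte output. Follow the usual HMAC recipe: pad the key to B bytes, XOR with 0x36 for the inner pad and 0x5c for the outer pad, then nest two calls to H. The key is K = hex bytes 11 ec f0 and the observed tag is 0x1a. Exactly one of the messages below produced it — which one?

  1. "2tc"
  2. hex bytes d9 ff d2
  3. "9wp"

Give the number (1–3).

Key hex bytes 11 ec f0 is exactly B = 3 bytes: K' = 11 ec f0.
K' ⊕ ipad = 27 da c6; K' ⊕ opad = 4d b0 ac.
m1: inner = H(27 da c6 32 74 63) = d0; tag = H(4d b0 ac d0) = 79
m2: inner = H(27 da c6 d9 ff d2) = 71; tag = H(4d b0 ac 71) = 1a ← matches
m3: inner = H(27 da c6 39 77 70) = e7; tag = H(4d b0 ac e7) = 90

2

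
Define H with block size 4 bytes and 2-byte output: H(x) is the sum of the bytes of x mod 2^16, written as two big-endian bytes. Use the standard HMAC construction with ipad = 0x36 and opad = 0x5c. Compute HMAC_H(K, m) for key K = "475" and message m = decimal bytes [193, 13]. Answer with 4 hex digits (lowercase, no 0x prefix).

Key "475" = 34 37 35 is 3 bytes ≤ B = 4; zero-pad to 4 bytes: K' = 34 37 35 00.
K' ⊕ ipad = 02 01 03 36.  K' ⊕ opad = 68 6b 69 5c.
Inner input = (K'⊕ipad) ∥ m = 02 01 03 36 ∥ c1 0d.
Inner hash: sum = 2+1+3+54+193+13 = 266 → 01 0a.
Outer input = (K'⊕opad) ∥ inner = 68 6b 69 5c ∥ 01 0a.
Outer hash (tag): sum = 104+107+105+92+1+10 = 419 → 01 a3.

01a3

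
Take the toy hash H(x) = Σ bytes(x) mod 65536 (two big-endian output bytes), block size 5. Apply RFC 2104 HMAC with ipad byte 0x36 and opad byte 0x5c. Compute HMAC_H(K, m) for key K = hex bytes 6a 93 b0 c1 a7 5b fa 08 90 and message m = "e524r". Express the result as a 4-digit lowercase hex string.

0248

Key hex bytes 6a 93 b0 c1 a7 5b fa 08 90 is 9 bytes > B = 5, so hash it first: H(key) = 05 02, then zero-pad to 5 bytes: K' = 05 02 00 00 00.
K' ⊕ ipad = 33 34 36 36 36.  K' ⊕ opad = 59 5e 5c 5c 5c.
Inner input = (K'⊕ipad) ∥ m = 33 34 36 36 36 ∥ 65 35 32 34 72.
Inner hash: sum = 51+52+54+54+54+101+53+50+52+114 = 635 → 02 7b.
Outer input = (K'⊕opad) ∥ inner = 59 5e 5c 5c 5c ∥ 02 7b.
Outer hash (tag): sum = 89+94+92+92+92+2+123 = 584 → 02 48.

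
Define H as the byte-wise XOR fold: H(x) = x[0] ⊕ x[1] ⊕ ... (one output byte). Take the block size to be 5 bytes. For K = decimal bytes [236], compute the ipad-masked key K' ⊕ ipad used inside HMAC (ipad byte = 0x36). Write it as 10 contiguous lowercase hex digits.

da36363636

Key decimal bytes [236] = ec is 1 byte ≤ B = 5; zero-pad to 5 bytes: K' = ec 00 00 00 00.
XOR each byte with 0x36: ec⊕36=da, 00⊕36=36, 00⊕36=36, 00⊕36=36, 00⊕36=36.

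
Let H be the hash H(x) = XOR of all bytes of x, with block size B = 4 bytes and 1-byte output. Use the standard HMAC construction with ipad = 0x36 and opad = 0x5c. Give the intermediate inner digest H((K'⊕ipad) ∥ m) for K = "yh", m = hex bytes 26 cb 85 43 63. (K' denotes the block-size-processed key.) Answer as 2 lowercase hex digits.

59

Key "yh" = 79 68 is 2 bytes ≤ B = 4; zero-pad to 4 bytes: K' = 79 68 00 00.
K' ⊕ ipad = 4f 5e 36 36.
Inner input = 4f 5e 36 36 ∥ 26 cb 85 43 63.
Inner hash: XOR 4f⊕5e⊕36⊕36⊕26⊕cb⊕85⊕43⊕63 = 59.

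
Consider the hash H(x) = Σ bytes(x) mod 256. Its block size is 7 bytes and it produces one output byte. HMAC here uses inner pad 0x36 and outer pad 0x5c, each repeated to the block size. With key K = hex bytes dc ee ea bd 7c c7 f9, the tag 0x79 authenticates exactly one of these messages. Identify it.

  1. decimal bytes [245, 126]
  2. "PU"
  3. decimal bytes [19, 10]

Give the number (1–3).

3

Key hex bytes dc ee ea bd 7c c7 f9 is exactly B = 7 bytes: K' = dc ee ea bd 7c c7 f9.
K' ⊕ ipad = ea d8 dc 8b 4a f1 cf; K' ⊕ opad = 80 b2 b6 e1 20 9b a5.
m1: inner = H(ea d8 dc 8b 4a f1 cf f5 7e) = a6; tag = H(80 b2 b6 e1 20 9b a5 a6) = cf
m2: inner = H(ea d8 dc 8b 4a f1 cf 50 55) = d8; tag = H(80 b2 b6 e1 20 9b a5 d8) = 01
m3: inner = H(ea d8 dc 8b 4a f1 cf 13 0a) = 50; tag = H(80 b2 b6 e1 20 9b a5 50) = 79 ← matches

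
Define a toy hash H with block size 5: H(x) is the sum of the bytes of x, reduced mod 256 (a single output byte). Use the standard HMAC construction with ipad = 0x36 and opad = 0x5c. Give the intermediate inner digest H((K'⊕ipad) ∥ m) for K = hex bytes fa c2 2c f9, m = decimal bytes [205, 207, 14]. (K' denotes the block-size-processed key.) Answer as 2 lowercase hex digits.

Key hex bytes fa c2 2c f9 is 4 bytes ≤ B = 5; zero-pad to 5 bytes: K' = fa c2 2c f9 00.
K' ⊕ ipad = cc f4 1a cf 36.
Inner input = cc f4 1a cf 36 ∥ cd cf 0e.
Inner hash: sum = 204+244+26+207+54+205+207+14 = 1161; mod 256 = 137 → 89.

89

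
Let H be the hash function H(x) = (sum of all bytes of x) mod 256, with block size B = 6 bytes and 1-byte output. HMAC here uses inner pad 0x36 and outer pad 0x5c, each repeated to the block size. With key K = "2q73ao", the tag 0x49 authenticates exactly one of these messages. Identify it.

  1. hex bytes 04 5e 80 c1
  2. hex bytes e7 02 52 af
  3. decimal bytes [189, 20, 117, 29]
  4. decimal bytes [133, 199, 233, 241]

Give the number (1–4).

Key "2q73ao" = 32 71 37 33 61 6f is exactly B = 6 bytes: K' = 32 71 37 33 61 6f.
K' ⊕ ipad = 04 47 01 05 57 59; K' ⊕ opad = 6e 2d 6b 6f 3d 33.
m1: inner = H(04 47 01 05 57 59 04 5e 80 c1) = a4; tag = H(6e 2d 6b 6f 3d 33 a4) = 89
m2: inner = H(04 47 01 05 57 59 e7 02 52 af) = eb; tag = H(6e 2d 6b 6f 3d 33 eb) = d0
m3: inner = H(04 47 01 05 57 59 bd 14 75 1d) = 64; tag = H(6e 2d 6b 6f 3d 33 64) = 49 ← matches
m4: inner = H(04 47 01 05 57 59 85 c7 e9 f1) = 27; tag = H(6e 2d 6b 6f 3d 33 27) = 0c

3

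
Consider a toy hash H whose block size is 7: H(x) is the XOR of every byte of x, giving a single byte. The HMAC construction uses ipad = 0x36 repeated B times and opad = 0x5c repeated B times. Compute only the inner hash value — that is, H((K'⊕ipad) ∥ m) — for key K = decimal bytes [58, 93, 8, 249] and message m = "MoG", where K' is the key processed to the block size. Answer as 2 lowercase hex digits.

c5

Key decimal bytes [58, 93, 8, 249] = 3a 5d 08 f9 is 4 bytes ≤ B = 7; zero-pad to 7 bytes: K' = 3a 5d 08 f9 00 00 00.
K' ⊕ ipad = 0c 6b 3e cf 36 36 36.
Inner input = 0c 6b 3e cf 36 36 36 ∥ 4d 6f 47.
Inner hash: XOR 0c⊕6b⊕3e⊕cf⊕36⊕36⊕36⊕4d⊕6f⊕47 = c5.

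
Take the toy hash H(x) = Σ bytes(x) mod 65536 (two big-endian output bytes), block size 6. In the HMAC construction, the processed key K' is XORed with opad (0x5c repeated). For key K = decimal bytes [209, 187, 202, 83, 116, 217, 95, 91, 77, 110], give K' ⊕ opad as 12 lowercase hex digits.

59375c5c5c5c

Key decimal bytes [209, 187, 202, 83, 116, 217, 95, 91, 77, 110] = d1 bb ca 53 74 d9 5f 5b 4d 6e is 10 bytes > B = 6, so hash it first: H(key) = 05 6b, then zero-pad to 6 bytes: K' = 05 6b 00 00 00 00.
XOR each byte with 0x5c: 05⊕5c=59, 6b⊕5c=37, 00⊕5c=5c, 00⊕5c=5c, 00⊕5c=5c, 00⊕5c=5c.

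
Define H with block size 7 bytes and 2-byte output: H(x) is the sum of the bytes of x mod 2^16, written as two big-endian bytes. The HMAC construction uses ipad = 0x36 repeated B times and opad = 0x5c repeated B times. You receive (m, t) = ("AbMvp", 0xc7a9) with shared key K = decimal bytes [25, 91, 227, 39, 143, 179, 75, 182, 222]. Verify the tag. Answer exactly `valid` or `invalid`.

invalid

Key decimal bytes [25, 91, 227, 39, 143, 179, 75, 182, 222] = 19 5b e3 27 8f b3 4b b6 de is 9 bytes > B = 7, so hash it first: H(key) = 04 9f, then zero-pad to 7 bytes: K' = 04 9f 00 00 00 00 00.
K' ⊕ ipad = 32 a9 36 36 36 36 36; K' ⊕ opad = 58 c3 5c 5c 5c 5c 5c.
Inner hash: sum = 50+169+54+54+54+54+54+65+98+77+118+112 = 959 → 03 bf.
Outer hash (recomputed tag): sum = 88+195+92+92+92+92+92+3+191 = 937 → 03 a9.
Recomputed tag = 03a9; claimed = c7a9 → mismatch.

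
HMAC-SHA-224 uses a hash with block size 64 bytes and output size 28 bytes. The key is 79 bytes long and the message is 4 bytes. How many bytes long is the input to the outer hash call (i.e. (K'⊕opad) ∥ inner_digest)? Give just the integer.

Key is 79 > 64 bytes, so it is hashed to 28 bytes then zero-padded to 64: |K'| = 64.
Outer input = (K'⊕opad) ∥ H(inner) → 64 + 28 = 92 bytes.

92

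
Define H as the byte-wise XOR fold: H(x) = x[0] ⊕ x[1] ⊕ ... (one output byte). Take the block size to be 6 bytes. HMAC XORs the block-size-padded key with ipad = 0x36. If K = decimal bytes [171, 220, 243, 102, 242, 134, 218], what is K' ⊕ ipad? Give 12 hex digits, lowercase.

Key decimal bytes [171, 220, 243, 102, 242, 134, 218] = ab dc f3 66 f2 86 da is 7 bytes > B = 6, so hash it first: H(key) = 4c, then zero-pad to 6 bytes: K' = 4c 00 00 00 00 00.
XOR each byte with 0x36: 4c⊕36=7a, 00⊕36=36, 00⊕36=36, 00⊕36=36, 00⊕36=36, 00⊕36=36.

7a3636363636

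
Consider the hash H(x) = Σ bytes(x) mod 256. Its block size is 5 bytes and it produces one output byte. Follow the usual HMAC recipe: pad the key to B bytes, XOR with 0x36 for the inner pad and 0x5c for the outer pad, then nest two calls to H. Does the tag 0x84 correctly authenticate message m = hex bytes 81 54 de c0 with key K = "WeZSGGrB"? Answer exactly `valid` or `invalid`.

Key "WeZSGGrB" = 57 65 5a 53 47 47 72 42 is 8 bytes > B = 5, so hash it first: H(key) = ab, then zero-pad to 5 bytes: K' = ab 00 00 00 00.
K' ⊕ ipad = 9d 36 36 36 36; K' ⊕ opad = f7 5c 5c 5c 5c.
Inner hash: sum = 157+54+54+54+54+129+84+222+192 = 1000; mod 256 = 232 → e8.
Outer hash (recomputed tag): sum = 247+92+92+92+92+232 = 847; mod 256 = 79 → 4f.
Recomputed tag = 4f; claimed = 84 → mismatch.

invalid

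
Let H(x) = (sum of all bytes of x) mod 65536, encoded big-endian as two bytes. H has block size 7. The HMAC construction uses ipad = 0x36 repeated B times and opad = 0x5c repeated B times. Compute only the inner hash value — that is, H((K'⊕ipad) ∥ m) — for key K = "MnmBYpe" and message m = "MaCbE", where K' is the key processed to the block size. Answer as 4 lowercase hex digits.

Key "MnmBYpe" = 4d 6e 6d 42 59 70 65 is exactly B = 7 bytes: K' = 4d 6e 6d 42 59 70 65.
K' ⊕ ipad = 7b 58 5b 74 6f 46 53.
Inner input = 7b 58 5b 74 6f 46 53 ∥ 4d 61 43 62 45.
Inner hash: sum = 123+88+91+116+111+70+83+77+97+67+98+69 = 1090 → 04 42.

0442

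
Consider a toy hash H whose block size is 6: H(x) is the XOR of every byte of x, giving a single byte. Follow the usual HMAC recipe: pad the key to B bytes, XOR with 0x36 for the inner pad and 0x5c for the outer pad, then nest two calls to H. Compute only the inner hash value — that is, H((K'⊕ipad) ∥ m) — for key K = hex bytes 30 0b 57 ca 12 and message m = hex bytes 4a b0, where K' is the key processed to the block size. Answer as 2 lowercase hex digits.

4e

Key hex bytes 30 0b 57 ca 12 is 5 bytes ≤ B = 6; zero-pad to 6 bytes: K' = 30 0b 57 ca 12 00.
K' ⊕ ipad = 06 3d 61 fc 24 36.
Inner input = 06 3d 61 fc 24 36 ∥ 4a b0.
Inner hash: XOR 06⊕3d⊕61⊕fc⊕24⊕36⊕4a⊕b0 = 4e.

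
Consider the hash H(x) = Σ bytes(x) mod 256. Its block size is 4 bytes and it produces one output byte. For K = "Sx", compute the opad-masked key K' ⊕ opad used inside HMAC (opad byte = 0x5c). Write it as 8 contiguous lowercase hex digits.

Key "Sx" = 53 78 is 2 bytes ≤ B = 4; zero-pad to 4 bytes: K' = 53 78 00 00.
XOR each byte with 0x5c: 53⊕5c=0f, 78⊕5c=24, 00⊕5c=5c, 00⊕5c=5c.

0f245c5c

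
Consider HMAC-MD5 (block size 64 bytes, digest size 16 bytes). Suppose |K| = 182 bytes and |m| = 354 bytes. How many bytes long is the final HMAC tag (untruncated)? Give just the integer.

The tag is one MD5 digest: 16 bytes.

16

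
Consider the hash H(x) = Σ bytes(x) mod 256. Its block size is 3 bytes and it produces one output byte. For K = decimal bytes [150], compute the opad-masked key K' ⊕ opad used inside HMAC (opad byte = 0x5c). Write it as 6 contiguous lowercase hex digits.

ca5c5c

Key decimal bytes [150] = 96 is 1 byte ≤ B = 3; zero-pad to 3 bytes: K' = 96 00 00.
XOR each byte with 0x5c: 96⊕5c=ca, 00⊕5c=5c, 00⊕5c=5c.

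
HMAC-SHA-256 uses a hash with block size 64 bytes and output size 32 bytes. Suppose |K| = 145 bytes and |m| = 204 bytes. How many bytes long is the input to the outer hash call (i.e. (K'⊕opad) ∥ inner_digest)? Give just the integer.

Key is 145 > 64 bytes, so it is hashed to 32 bytes then zero-padded to 64: |K'| = 64.
Outer input = (K'⊕opad) ∥ H(inner) → 64 + 32 = 96 bytes.

96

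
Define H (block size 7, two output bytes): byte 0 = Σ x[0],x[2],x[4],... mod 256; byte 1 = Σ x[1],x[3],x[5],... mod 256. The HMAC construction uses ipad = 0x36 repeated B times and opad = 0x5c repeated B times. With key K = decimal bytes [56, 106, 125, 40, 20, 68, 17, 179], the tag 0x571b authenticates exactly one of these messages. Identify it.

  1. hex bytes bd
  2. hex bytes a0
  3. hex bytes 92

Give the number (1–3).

Key decimal bytes [56, 106, 125, 40, 20, 68, 17, 179] = 38 6a 7d 28 14 44 11 b3 is 8 bytes > B = 7, so hash it first: H(key) = da 89, then zero-pad to 7 bytes: K' = da 89 00 00 00 00 00.
K' ⊕ ipad = ec bf 36 36 36 36 36; K' ⊕ opad = 86 d5 5c 5c 5c 5c 5c.
m1: inner = H(ec bf 36 36 36 36 36 bd) = 8e e8; tag = H(86 d5 5c 5c 5c 5c 5c 8e e8) = 821b
m2: inner = H(ec bf 36 36 36 36 36 a0) = 8e cb; tag = H(86 d5 5c 5c 5c 5c 5c 8e cb) = 651b
m3: inner = H(ec bf 36 36 36 36 36 92) = 8e bd; tag = H(86 d5 5c 5c 5c 5c 5c 8e bd) = 571b ← matches

3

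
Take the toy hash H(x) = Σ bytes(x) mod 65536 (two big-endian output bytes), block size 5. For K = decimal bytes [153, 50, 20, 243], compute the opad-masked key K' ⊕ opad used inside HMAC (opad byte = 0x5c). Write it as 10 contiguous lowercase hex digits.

Key decimal bytes [153, 50, 20, 243] = 99 32 14 f3 is 4 bytes ≤ B = 5; zero-pad to 5 bytes: K' = 99 32 14 f3 00.
XOR each byte with 0x5c: 99⊕5c=c5, 32⊕5c=6e, 14⊕5c=48, f3⊕5c=af, 00⊕5c=5c.

c56e48af5c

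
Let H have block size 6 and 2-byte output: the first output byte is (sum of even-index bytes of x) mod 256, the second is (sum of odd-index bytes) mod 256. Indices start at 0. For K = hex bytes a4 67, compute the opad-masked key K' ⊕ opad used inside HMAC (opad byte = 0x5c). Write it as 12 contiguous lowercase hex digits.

f83b5c5c5c5c

Key hex bytes a4 67 is 2 bytes ≤ B = 6; zero-pad to 6 bytes: K' = a4 67 00 00 00 00.
XOR each byte with 0x5c: a4⊕5c=f8, 67⊕5c=3b, 00⊕5c=5c, 00⊕5c=5c, 00⊕5c=5c, 00⊕5c=5c.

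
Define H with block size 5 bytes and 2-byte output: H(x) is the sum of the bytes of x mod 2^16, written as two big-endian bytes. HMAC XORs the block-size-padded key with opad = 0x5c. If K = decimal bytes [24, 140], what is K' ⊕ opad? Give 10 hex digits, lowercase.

Key decimal bytes [24, 140] = 18 8c is 2 bytes ≤ B = 5; zero-pad to 5 bytes: K' = 18 8c 00 00 00.
XOR each byte with 0x5c: 18⊕5c=44, 8c⊕5c=d0, 00⊕5c=5c, 00⊕5c=5c, 00⊕5c=5c.

44d05c5c5c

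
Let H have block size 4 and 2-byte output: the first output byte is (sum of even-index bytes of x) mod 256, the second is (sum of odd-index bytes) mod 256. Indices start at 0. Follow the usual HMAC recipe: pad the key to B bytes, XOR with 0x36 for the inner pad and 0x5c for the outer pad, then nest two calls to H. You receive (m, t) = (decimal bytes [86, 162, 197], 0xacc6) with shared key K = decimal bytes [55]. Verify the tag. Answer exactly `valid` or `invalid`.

Key decimal bytes [55] = 37 is 1 byte ≤ B = 4; zero-pad to 4 bytes: K' = 37 00 00 00.
K' ⊕ ipad = 01 36 36 36; K' ⊕ opad = 6b 5c 5c 5c.
Inner hash: even-index sum = 338 mod 256 = 82; odd-index sum = 270 mod 256 = 14 → 52 0e.
Outer hash (recomputed tag): even-index sum = 281 mod 256 = 25; odd-index sum = 198 mod 256 = 198 → 19 c6.
Recomputed tag = 19c6; claimed = acc6 → mismatch.

invalid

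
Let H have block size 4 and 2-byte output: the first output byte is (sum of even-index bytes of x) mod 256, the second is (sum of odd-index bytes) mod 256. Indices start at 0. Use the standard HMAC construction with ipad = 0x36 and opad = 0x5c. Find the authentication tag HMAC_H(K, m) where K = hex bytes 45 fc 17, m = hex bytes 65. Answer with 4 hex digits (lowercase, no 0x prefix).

5dfc

Key hex bytes 45 fc 17 is 3 bytes ≤ B = 4; zero-pad to 4 bytes: K' = 45 fc 17 00.
K' ⊕ ipad = 73 ca 21 36.  K' ⊕ opad = 19 a0 4b 5c.
Inner input = (K'⊕ipad) ∥ m = 73 ca 21 36 ∥ 65.
Inner hash: even-index sum = 249 mod 256 = 249; odd-index sum = 256 mod 256 = 0 → f9 00.
Outer input = (K'⊕opad) ∥ inner = 19 a0 4b 5c ∥ f9 00.
Outer hash (tag): even-index sum = 349 mod 256 = 93; odd-index sum = 252 mod 256 = 252 → 5d fc.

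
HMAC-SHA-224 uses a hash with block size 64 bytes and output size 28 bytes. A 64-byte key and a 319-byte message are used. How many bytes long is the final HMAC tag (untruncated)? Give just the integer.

The tag is one SHA-224 digest: 28 bytes.

28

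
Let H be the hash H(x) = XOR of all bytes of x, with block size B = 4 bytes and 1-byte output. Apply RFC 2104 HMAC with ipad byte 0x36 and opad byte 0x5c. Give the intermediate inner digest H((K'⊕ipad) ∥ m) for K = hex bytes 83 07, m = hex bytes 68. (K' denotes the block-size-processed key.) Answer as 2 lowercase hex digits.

ec

Key hex bytes 83 07 is 2 bytes ≤ B = 4; zero-pad to 4 bytes: K' = 83 07 00 00.
K' ⊕ ipad = b5 31 36 36.
Inner input = b5 31 36 36 ∥ 68.
Inner hash: XOR b5⊕31⊕36⊕36⊕68 = ec.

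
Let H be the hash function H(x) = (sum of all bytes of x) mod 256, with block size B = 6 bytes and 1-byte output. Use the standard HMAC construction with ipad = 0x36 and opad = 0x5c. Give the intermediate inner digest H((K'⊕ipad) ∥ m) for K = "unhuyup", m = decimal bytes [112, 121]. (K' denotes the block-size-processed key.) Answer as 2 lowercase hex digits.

1f

Key "unhuyup" = 75 6e 68 75 79 75 70 is 7 bytes > B = 6, so hash it first: H(key) = 1e, then zero-pad to 6 bytes: K' = 1e 00 00 00 00 00.
K' ⊕ ipad = 28 36 36 36 36 36.
Inner input = 28 36 36 36 36 36 ∥ 70 79.
Inner hash: sum = 40+54+54+54+54+54+112+121 = 543; mod 256 = 31 → 1f.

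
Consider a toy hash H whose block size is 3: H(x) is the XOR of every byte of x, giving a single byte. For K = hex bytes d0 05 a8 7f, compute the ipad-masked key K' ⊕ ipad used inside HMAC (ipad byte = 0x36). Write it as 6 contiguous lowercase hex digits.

Key hex bytes d0 05 a8 7f is 4 bytes > B = 3, so hash it first: H(key) = 02, then zero-pad to 3 bytes: K' = 02 00 00.
XOR each byte with 0x36: 02⊕36=34, 00⊕36=36, 00⊕36=36.

343636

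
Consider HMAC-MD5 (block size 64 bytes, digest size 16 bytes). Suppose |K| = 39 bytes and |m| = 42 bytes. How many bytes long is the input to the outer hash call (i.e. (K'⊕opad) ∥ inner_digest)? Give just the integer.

Key is 39 ≤ 64 bytes, zero-padded: |K'| = 64.
Outer input = (K'⊕opad) ∥ H(inner) → 64 + 16 = 80 bytes.

80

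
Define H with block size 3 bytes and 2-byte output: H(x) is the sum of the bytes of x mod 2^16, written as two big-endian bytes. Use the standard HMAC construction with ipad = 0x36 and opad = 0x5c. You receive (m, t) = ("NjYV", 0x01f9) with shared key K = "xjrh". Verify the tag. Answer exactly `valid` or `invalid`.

Key "xjrh" = 78 6a 72 68 is 4 bytes > B = 3, so hash it first: H(key) = 01 bc, then zero-pad to 3 bytes: K' = 01 bc 00.
K' ⊕ ipad = 37 8a 36; K' ⊕ opad = 5d e0 5c.
Inner hash: sum = 55+138+54+78+106+89+86 = 606 → 02 5e.
Outer hash (recomputed tag): sum = 93+224+92+2+94 = 505 → 01 f9.
Recomputed tag = 01f9; claimed = 01f9 → match.

valid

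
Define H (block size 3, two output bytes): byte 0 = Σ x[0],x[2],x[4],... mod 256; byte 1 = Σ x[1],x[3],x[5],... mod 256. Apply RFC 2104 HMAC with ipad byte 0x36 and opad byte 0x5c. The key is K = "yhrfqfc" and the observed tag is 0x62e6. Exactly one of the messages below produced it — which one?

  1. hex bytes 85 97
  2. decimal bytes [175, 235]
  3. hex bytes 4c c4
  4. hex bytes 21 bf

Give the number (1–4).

Key "yhrfqfc" = 79 68 72 66 71 66 63 is 7 bytes > B = 3, so hash it first: H(key) = bf 34, then zero-pad to 3 bytes: K' = bf 34 00.
K' ⊕ ipad = 89 02 36; K' ⊕ opad = e3 68 5c.
m1: inner = H(89 02 36 85 97) = 56 87; tag = H(e3 68 5c 56 87) = c6be
m2: inner = H(89 02 36 af eb) = aa b1; tag = H(e3 68 5c aa b1) = f012
m3: inner = H(89 02 36 4c c4) = 83 4e; tag = H(e3 68 5c 83 4e) = 8deb
m4: inner = H(89 02 36 21 bf) = 7e 23; tag = H(e3 68 5c 7e 23) = 62e6 ← matches

4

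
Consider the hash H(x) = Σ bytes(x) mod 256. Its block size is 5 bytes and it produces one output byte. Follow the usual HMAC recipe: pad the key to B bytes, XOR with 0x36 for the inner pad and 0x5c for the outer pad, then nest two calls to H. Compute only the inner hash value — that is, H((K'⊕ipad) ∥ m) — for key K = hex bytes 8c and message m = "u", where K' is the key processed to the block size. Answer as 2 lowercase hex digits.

07

Key hex bytes 8c is 1 byte ≤ B = 5; zero-pad to 5 bytes: K' = 8c 00 00 00 00.
K' ⊕ ipad = ba 36 36 36 36.
Inner input = ba 36 36 36 36 ∥ 75.
Inner hash: sum = 186+54+54+54+54+117 = 519; mod 256 = 7 → 07.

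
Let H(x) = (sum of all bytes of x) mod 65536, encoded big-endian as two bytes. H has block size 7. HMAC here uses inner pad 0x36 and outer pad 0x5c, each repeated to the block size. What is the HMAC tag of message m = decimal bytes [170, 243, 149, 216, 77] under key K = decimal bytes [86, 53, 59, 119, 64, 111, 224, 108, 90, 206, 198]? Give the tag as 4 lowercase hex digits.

Key decimal bytes [86, 53, 59, 119, 64, 111, 224, 108, 90, 206, 198] = 56 35 3b 77 40 6f e0 6c 5a ce c6 is 11 bytes > B = 7, so hash it first: H(key) = 05 26, then zero-pad to 7 bytes: K' = 05 26 00 00 00 00 00.
K' ⊕ ipad = 33 10 36 36 36 36 36.  K' ⊕ opad = 59 7a 5c 5c 5c 5c 5c.
Inner input = (K'⊕ipad) ∥ m = 33 10 36 36 36 36 36 ∥ aa f3 95 d8 4d.
Inner hash: sum = 51+16+54+54+54+54+54+170+243+149+216+77 = 1192 → 04 a8.
Outer input = (K'⊕opad) ∥ inner = 59 7a 5c 5c 5c 5c 5c ∥ 04 a8.
Outer hash (tag): sum = 89+122+92+92+92+92+92+4+168 = 843 → 03 4b.

034b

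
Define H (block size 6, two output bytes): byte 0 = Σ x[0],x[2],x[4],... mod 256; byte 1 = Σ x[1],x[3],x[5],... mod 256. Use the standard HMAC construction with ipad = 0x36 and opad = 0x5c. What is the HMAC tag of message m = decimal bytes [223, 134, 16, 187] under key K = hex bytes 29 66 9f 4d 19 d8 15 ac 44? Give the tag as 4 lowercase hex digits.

Key hex bytes 29 66 9f 4d 19 d8 15 ac 44 is 9 bytes > B = 6, so hash it first: H(key) = 3a 37, then zero-pad to 6 bytes: K' = 3a 37 00 00 00 00.
K' ⊕ ipad = 0c 01 36 36 36 36.  K' ⊕ opad = 66 6b 5c 5c 5c 5c.
Inner input = (K'⊕ipad) ∥ m = 0c 01 36 36 36 36 ∥ df 86 10 bb.
Inner hash: even-index sum = 359 mod 256 = 103; odd-index sum = 430 mod 256 = 174 → 67 ae.
Outer input = (K'⊕opad) ∥ inner = 66 6b 5c 5c 5c 5c ∥ 67 ae.
Outer hash (tag): even-index sum = 389 mod 256 = 133; odd-index sum = 465 mod 256 = 209 → 85 d1.

85d1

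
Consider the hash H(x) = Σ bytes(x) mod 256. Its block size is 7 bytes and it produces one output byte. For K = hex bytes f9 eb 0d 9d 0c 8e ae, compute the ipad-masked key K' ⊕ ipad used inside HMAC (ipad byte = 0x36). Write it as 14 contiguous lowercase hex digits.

Key hex bytes f9 eb 0d 9d 0c 8e ae is exactly B = 7 bytes: K' = f9 eb 0d 9d 0c 8e ae.
XOR each byte with 0x36: f9⊕36=cf, eb⊕36=dd, 0d⊕36=3b, 9d⊕36=ab, 0c⊕36=3a, 8e⊕36=b8, ae⊕36=98.

cfdd3bab3ab898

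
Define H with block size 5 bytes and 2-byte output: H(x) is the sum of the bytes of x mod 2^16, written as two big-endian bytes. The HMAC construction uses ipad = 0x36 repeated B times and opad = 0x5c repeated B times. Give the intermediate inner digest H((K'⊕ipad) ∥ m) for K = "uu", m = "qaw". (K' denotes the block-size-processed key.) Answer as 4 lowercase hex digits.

0271

Key "uu" = 75 75 is 2 bytes ≤ B = 5; zero-pad to 5 bytes: K' = 75 75 00 00 00.
K' ⊕ ipad = 43 43 36 36 36.
Inner input = 43 43 36 36 36 ∥ 71 61 77.
Inner hash: sum = 67+67+54+54+54+113+97+119 = 625 → 02 71.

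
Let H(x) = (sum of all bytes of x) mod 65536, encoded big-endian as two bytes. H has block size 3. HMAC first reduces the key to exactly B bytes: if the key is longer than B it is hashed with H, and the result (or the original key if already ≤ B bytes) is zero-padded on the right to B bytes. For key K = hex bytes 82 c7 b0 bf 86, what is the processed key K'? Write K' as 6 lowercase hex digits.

033e00

|K| = 5 > B = 3, so first hash the key.
H(K): sum = 130+199+176+191+134 = 830 → 03 3e.
Zero-pad H(K) = 03 3e to 3 bytes: K' = 03 3e 00.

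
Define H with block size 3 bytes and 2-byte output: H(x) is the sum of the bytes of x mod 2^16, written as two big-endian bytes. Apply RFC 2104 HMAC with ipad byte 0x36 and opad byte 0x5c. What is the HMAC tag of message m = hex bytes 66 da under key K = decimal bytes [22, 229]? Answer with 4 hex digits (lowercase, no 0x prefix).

01ca

Key decimal bytes [22, 229] = 16 e5 is 2 bytes ≤ B = 3; zero-pad to 3 bytes: K' = 16 e5 00.
K' ⊕ ipad = 20 d3 36.  K' ⊕ opad = 4a b9 5c.
Inner input = (K'⊕ipad) ∥ m = 20 d3 36 ∥ 66 da.
Inner hash: sum = 32+211+54+102+218 = 617 → 02 69.
Outer input = (K'⊕opad) ∥ inner = 4a b9 5c ∥ 02 69.
Outer hash (tag): sum = 74+185+92+2+105 = 458 → 01 ca.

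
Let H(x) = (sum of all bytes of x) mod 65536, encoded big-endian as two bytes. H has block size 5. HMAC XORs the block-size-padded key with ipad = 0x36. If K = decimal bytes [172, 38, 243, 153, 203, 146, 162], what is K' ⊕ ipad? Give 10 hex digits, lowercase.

Key decimal bytes [172, 38, 243, 153, 203, 146, 162] = ac 26 f3 99 cb 92 a2 is 7 bytes > B = 5, so hash it first: H(key) = 04 5d, then zero-pad to 5 bytes: K' = 04 5d 00 00 00.
XOR each byte with 0x36: 04⊕36=32, 5d⊕36=6b, 00⊕36=36, 00⊕36=36, 00⊕36=36.

326b363636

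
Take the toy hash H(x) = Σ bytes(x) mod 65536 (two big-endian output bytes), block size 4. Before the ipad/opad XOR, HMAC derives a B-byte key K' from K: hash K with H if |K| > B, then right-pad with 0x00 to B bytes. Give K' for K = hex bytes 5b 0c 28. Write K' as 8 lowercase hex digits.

Key hex bytes 5b 0c 28 is 3 bytes ≤ B = 4; zero-pad to 4 bytes: K' = 5b 0c 28 00.

5b0c2800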